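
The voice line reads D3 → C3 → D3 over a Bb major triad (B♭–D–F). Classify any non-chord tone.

The harmony at that moment is B♭ major triad (B♭, D, F); C3 is not a chord tone.
It is approached by step down from D3 and left by step up to D3.
Step away and step back to the same note — a neighbor tone (lower neighbor).

C3 is a neighbor tone.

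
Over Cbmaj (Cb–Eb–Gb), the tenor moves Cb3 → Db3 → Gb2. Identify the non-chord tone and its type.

Db3 is an escape tone.

The harmony at that moment is Cb major triad (Cb, Eb, Gb); Db3 is not a chord tone.
It is approached by step up from Cb3 and left by leap down to Gb2.
Step in, leap out — an escape tone.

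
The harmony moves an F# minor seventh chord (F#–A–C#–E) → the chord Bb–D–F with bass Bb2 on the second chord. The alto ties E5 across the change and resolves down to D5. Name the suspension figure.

At the second chord the bass is Bb2. The suspended E5 lies a fourth above the bass; after resolving down by step to D5, the interval above the bass becomes a third.
Suspension figures are named by those two intervals: 4–3.

4–3 suspension.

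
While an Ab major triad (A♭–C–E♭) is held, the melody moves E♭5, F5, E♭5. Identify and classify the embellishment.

The harmony at that moment is A♭ major triad (A♭, C, E♭); F5 is not a chord tone.
It is approached by step up from E♭5 and left by step down to E♭5.
Step away and step back to the same note — a neighbor tone (upper neighbor).

F5 is a neighbor tone.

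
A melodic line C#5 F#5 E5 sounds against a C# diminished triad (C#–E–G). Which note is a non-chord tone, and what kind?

F#5 is an appoggiatura.

The harmony at that moment is C# diminished triad (C#, E, G); F#5 is not a chord tone.
It is approached by leap up from C#5 and left by step down to E5.
Leap in, step out — an appoggiatura.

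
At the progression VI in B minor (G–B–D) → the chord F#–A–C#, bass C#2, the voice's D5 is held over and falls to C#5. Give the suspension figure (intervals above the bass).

At the second chord the bass is C#2. The suspended D5 lies a ninth above the bass; after resolving down by step to C#5, the interval above the bass becomes an octave.
Suspension figures are named by those two intervals: 9–8.

9–8 suspension.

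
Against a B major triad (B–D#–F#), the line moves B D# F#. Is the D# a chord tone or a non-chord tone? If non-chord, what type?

B major triad contains B, D#, F#; D# is the third, so it is a chord tone.

Chord tone (the third of B major triad).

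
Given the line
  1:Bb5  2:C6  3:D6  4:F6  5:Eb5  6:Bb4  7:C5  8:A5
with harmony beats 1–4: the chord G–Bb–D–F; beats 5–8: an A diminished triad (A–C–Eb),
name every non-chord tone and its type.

C6 (beat 2) — passing tone; Bb4 (beat 6) — appoggiatura.

The harmony at that moment is G minor seventh chord (G, Bb, D, F); C6 is not a chord tone.
It is approached by step up from Bb5 and left by step up to D6.
Step in, step out in the same direction — a passing tone.
The harmony at that moment is A diminished triad (A, C, Eb); Bb4 is not a chord tone.
It is approached by leap down from Eb5 and left by step up to C5.
Leap in, step out — an appoggiatura.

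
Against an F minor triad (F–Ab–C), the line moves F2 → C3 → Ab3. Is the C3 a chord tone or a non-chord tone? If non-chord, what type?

F minor triad contains F, Ab, C; C is the fifth, so it is a chord tone.

Chord tone (the fifth of F minor triad).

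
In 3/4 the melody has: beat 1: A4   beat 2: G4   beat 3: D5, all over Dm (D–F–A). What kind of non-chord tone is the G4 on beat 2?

The harmony at that moment is D minor triad (D, F, A); G4 is not a chord tone.
It is approached by step down from A4 and left by leap up to D5.
Step in, leap out, on a weak beat — an escape tone.

Escape tone.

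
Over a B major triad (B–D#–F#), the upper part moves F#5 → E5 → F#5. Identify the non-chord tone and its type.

The harmony at that moment is B major triad (B, D#, F#); E5 is not a chord tone.
It is approached by step down from F#5 and left by step up to F#5.
Step away and step back to the same note — a neighbor tone (lower neighbor).

E5 is a neighbor tone.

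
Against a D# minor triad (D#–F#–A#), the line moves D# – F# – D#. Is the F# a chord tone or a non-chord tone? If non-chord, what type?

D# minor triad contains D#, F#, A#; F# is the third, so it is a chord tone.

Chord tone (the third of D# minor triad).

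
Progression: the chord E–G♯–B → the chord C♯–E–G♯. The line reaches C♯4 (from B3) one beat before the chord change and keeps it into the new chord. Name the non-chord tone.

C♯4 is an anticipation.

The harmony at that moment is E major triad (E, G♯, B); C♯4 is not a chord tone.
It is approached by step up from B3 and then sustained as the same pitch into the next harmony.
Arriving early and becoming a chord tone when the harmony changes — an anticipation.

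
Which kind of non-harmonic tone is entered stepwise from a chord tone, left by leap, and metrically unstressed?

Approach: by step. Departure: by leap. Metric position: weak.
Step in, leap out, from a weak position — an escape tone (échappée). (It is the mirror image of the appoggiatura, which leaps in and steps out on a strong beat.)

Escape tone.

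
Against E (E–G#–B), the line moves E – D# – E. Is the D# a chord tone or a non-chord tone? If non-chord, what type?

Non-chord tone — a neighbor tone.

The harmony at that moment is E major triad (E, G#, B); D# is not a chord tone.
It is approached by step down from E and left by step up to E.
Step away and step back to the same note — a neighbor tone (lower neighbor).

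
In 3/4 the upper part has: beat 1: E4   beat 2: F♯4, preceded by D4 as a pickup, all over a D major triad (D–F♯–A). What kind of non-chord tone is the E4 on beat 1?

The harmony at that moment is D major triad (D, F♯, A); E4 is not a chord tone.
It is approached by step up from D4 and left by step up to F♯4.
Step in, step out in the same direction — a passing tone.

Passing tone.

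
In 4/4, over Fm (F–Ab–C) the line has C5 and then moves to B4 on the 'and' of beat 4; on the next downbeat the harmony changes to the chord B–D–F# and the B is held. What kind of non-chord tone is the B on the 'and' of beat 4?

Anticipation.

The harmony at that moment is F minor triad (F, Ab, C); B4 is not a chord tone.
It is approached by step down from C5 and then sustained as the same pitch into the next harmony.
Arriving early and becoming a chord tone when the harmony changes — an anticipation.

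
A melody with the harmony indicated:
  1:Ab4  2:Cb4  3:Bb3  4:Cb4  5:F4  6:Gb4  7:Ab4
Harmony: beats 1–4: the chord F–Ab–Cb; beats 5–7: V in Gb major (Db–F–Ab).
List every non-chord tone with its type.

The harmony at that moment is F diminished triad (F, Ab, Cb); Bb3 is not a chord tone.
It is approached by step down from Cb4 and left by step up to Cb4.
Step away and step back to the same note — a neighbor tone (lower neighbor).
The harmony at that moment is Db major triad (Db, F, Ab); Gb4 is not a chord tone.
It is approached by step up from F4 and left by step up to Ab4.
Step in, step out in the same direction — a passing tone.

Bb3 (beat 3) — neighbor tone; Gb4 (beat 6) — passing tone.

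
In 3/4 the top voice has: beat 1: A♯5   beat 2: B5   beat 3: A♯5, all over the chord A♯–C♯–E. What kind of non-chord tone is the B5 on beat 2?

The harmony at that moment is A♯ diminished triad (A♯, C♯, E); B5 is not a chord tone.
It is approached by step up from A♯5 and left by step down to A♯5.
Step away and step back to the same note — a neighbor tone (upper neighbor).

Upper neighbor tone.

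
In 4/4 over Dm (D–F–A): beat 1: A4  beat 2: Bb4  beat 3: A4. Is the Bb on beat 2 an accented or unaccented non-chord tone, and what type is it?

Unaccented neighbor tone.

The harmony at that moment is D minor triad (D, F, A); Bb4 is not a chord tone.
It is approached by step up from A4 and left by step down to A4.
Step away and step back to the same note — a neighbor tone (upper neighbor).
It falls on a weak beat, so it is unaccented.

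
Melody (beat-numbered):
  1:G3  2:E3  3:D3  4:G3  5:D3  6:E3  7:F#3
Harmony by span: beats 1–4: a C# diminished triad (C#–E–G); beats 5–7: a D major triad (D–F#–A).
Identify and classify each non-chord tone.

The harmony at that moment is C# diminished triad (C#, E, G); D3 is not a chord tone.
It is approached by step down from E3 and left by leap up to G3.
Step in, leap out — an escape tone.
The harmony at that moment is D major triad (D, F#, A); E3 is not a chord tone.
It is approached by step up from D3 and left by step up to F#3.
Step in, step out in the same direction — a passing tone.

D3 (beat 3) — escape tone; E3 (beat 6) — passing tone.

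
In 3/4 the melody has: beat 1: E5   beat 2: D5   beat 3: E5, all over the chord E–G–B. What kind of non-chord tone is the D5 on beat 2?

The harmony at that moment is E minor triad (E, G, B); D5 is not a chord tone.
It is approached by step down from E5 and left by step up to E5.
Step away and step back to the same note — a neighbor tone (lower neighbor).

Lower neighbor tone.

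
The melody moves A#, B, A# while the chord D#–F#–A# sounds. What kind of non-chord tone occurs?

B is a neighbor tone.

The harmony at that moment is D# minor triad (D#, F#, A#); B is not a chord tone.
It is approached by step up from A# and left by step down to A#.
Step away and step back to the same note — a neighbor tone (upper neighbor).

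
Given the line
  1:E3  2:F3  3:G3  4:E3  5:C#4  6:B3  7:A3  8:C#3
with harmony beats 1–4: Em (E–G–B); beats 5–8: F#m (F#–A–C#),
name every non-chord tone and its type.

The harmony at that moment is E minor triad (E, G, B); F3 is not a chord tone.
It is approached by step up from E3 and left by step up to G3.
Step in, step out in the same direction — a passing tone.
The harmony at that moment is F# minor triad (F#, A, C#); B3 is not a chord tone.
It is approached by step down from C#4 and left by step down to A3.
Step in, step out in the same direction — a passing tone.

F3 (beat 2) — passing tone; B3 (beat 6) — passing tone.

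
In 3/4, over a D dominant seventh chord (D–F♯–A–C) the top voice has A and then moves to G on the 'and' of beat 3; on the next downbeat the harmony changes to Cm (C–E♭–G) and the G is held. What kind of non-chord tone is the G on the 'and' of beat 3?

The harmony at that moment is D dominant seventh chord (D, F♯, A, C); G is not a chord tone.
It is approached by step down from A and then sustained as the same pitch into the next harmony.
Arriving early and becoming a chord tone when the harmony changes — an anticipation.

Anticipation.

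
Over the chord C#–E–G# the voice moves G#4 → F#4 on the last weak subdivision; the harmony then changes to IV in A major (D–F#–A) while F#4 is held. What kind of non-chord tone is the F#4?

The harmony at that moment is C# minor triad (C#, E, G#); F#4 is not a chord tone.
It is approached by step down from G#4 and then sustained as the same pitch into the next harmony.
Arriving early and becoming a chord tone when the harmony changes — an anticipation.

F#4 is an anticipation.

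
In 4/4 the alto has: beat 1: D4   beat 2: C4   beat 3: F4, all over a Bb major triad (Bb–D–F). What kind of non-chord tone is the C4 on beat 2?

The harmony at that moment is Bb major triad (Bb, D, F); C4 is not a chord tone.
It is approached by step down from D4 and left by leap up to F4.
Step in, leap out, on a weak beat — an escape tone.

Escape tone.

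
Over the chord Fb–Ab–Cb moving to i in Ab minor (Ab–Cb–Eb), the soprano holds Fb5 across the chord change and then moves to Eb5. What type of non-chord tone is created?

The harmony at that moment is Ab minor triad (Ab, Cb, Eb); Fb5 is not a chord tone.
It is held over (the same pitch as the preceding Fb5) and left by step down to Eb5.
Held over from the previous chord and resolving down by step — a suspension.

Fb5 is a suspension.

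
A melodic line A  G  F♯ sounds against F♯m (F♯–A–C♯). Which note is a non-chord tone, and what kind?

G is a passing tone.

The harmony at that moment is F♯ minor triad (F♯, A, C♯); G is not a chord tone.
It is approached by step down from A and left by step down to F♯.
Step in, step out in the same direction — a passing tone.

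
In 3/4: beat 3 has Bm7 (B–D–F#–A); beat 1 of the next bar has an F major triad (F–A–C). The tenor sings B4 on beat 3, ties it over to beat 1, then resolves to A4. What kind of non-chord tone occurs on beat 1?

Suspension.

The harmony at that moment is F major triad (F, A, C); B4 is not a chord tone.
It is held over (the same pitch as the preceding B4) and left by step down to A4.
Held over from the previous chord and resolving down by step — a suspension.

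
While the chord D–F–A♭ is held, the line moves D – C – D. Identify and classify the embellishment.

The harmony at that moment is D diminished triad (D, F, A♭); C is not a chord tone.
It is approached by step down from D and left by step up to D.
Step away and step back to the same note — a neighbor tone (lower neighbor).

C is a neighbor tone.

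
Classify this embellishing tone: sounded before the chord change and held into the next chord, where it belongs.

Approach: ahead of the chord change (typically by step), so it is dissonant against the current harmony. Departure: none — the same pitch is restated or held and is a chord tone of the new harmony.
Dissonant first, consonant once the harmony catches up: the note simply arrives early — an anticipation. (The reverse timing, consonant first and dissonant after the change, would be a suspension or retardation.)

Anticipation.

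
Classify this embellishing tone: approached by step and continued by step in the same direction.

Passing tone.

Approach: by step. Departure: by step, continuing in the same direction.
Stepwise on both sides with no change of direction means the note fills in the space between two different chord tones — a passing tone. (Had it turned back to its starting note it would be a neighbor tone instead.)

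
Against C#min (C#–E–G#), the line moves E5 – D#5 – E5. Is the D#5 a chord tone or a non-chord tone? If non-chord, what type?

Non-chord tone — a neighbor tone.

The harmony at that moment is C# minor triad (C#, E, G#); D#5 is not a chord tone.
It is approached by step down from E5 and left by step up to E5.
Step away and step back to the same note — a neighbor tone (lower neighbor).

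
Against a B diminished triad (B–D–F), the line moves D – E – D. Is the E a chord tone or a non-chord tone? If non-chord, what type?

The harmony at that moment is B diminished triad (B, D, F); E is not a chord tone.
It is approached by step up from D and left by step down to D.
Step away and step back to the same note — a neighbor tone (upper neighbor).

Non-chord tone — a neighbor tone.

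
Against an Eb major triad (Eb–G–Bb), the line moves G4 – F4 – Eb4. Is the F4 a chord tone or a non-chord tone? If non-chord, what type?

The harmony at that moment is Eb major triad (Eb, G, Bb); F4 is not a chord tone.
It is approached by step down from G4 and left by step down to Eb4.
Step in, step out in the same direction — a passing tone.

Non-chord tone — a passing tone.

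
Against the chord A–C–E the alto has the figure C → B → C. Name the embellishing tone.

The harmony at that moment is A minor triad (A, C, E); B is not a chord tone.
It is approached by step down from C and left by step up to C.
Step away and step back to the same note — a neighbor tone (lower neighbor).

B is a neighbor tone.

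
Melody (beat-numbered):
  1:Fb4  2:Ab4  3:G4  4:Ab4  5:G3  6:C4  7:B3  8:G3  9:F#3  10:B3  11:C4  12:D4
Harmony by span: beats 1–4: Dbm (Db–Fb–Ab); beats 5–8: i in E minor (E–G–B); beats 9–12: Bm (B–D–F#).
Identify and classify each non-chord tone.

G4 (beat 3) — neighbor tone; C4 (beat 6) — appoggiatura; C4 (beat 11) — passing tone.

The harmony at that moment is Db minor triad (Db, Fb, Ab); G4 is not a chord tone.
It is approached by step down from Ab4 and left by step up to Ab4.
Step away and step back to the same note — a neighbor tone (lower neighbor).
The harmony at that moment is E minor triad (E, G, B); C4 is not a chord tone.
It is approached by leap up from G3 and left by step down to B3.
Leap in, step out — an appoggiatura.
The harmony at that moment is B minor triad (B, D, F#); C4 is not a chord tone.
It is approached by step up from B3 and left by step up to D4.
Step in, step out in the same direction — a passing tone.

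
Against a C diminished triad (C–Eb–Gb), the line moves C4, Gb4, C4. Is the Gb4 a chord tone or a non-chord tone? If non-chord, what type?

Chord tone (the fifth of C diminished triad).

C diminished triad contains C, Eb, Gb; Gb is the fifth, so it is a chord tone.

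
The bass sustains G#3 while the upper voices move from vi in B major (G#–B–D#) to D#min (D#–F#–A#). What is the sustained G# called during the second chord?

The harmony at that moment is D# minor triad (D#, F#, A#); G#3 is not a chord tone.
It is held over (the same pitch as the preceding G#3) and then sustained as the same pitch into the next harmony.
Sustained through a change of harmony — a pedal tone.

Pedal tone (pedal point).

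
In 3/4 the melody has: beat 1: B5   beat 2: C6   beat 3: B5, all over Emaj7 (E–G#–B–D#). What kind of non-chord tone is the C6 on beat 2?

Upper neighbor tone.

The harmony at that moment is E major seventh chord (E, G#, B, D#); C6 is not a chord tone.
It is approached by step up from B5 and left by step down to B5.
Step away and step back to the same note — a neighbor tone (upper neighbor).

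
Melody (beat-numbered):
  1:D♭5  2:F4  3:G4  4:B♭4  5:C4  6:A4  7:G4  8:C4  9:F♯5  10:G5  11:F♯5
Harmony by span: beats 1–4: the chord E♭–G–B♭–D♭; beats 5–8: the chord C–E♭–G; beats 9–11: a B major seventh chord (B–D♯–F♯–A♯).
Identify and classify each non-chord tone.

F4 (beat 2) — appoggiatura; A4 (beat 6) — appoggiatura; G5 (beat 10) — neighbor tone.

The harmony at that moment is E♭ dominant seventh chord (E♭, G, B♭, D♭); F4 is not a chord tone.
It is approached by leap down from D♭5 and left by step up to G4.
Leap in, step out — an appoggiatura.
The harmony at that moment is C minor triad (C, E♭, G); A4 is not a chord tone.
It is approached by leap up from C4 and left by step down to G4.
Leap in, step out — an appoggiatura.
The harmony at that moment is B major seventh chord (B, D♯, F♯, A♯); G5 is not a chord tone.
It is approached by step up from F♯5 and left by step down to F♯5.
Step away and step back to the same note — a neighbor tone (upper neighbor).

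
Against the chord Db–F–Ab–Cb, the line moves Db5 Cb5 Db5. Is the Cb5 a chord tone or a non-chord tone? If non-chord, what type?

Db dominant seventh chord contains Db, F, Ab, Cb; Cb is the seventh, so it is a chord tone.

Chord tone (the seventh of Db dominant seventh chord).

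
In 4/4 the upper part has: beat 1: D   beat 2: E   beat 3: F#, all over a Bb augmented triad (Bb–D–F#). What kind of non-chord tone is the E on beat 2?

Passing tone.

The harmony at that moment is Bb augmented triad (Bb, D, F#); E is not a chord tone.
It is approached by step up from D and left by step up to F#.
Step in, step out in the same direction — a passing tone.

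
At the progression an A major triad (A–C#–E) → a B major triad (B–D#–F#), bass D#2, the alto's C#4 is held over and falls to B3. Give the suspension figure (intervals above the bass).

7–6 suspension.

At the second chord the bass is D#2. The suspended C#4 lies a seventh above the bass; after resolving down by step to B3, the interval above the bass becomes a sixth.
Suspension figures are named by those two intervals: 7–6.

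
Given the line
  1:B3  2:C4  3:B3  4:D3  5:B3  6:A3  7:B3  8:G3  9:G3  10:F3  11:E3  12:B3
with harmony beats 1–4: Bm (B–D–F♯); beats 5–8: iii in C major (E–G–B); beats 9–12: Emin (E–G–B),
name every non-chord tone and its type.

C4 (beat 2) — neighbor tone; A3 (beat 6) — neighbor tone; F3 (beat 10) — passing tone.

The harmony at that moment is B minor triad (B, D, F♯); C4 is not a chord tone.
It is approached by step up from B3 and left by step down to B3.
Step away and step back to the same note — a neighbor tone (upper neighbor).
The harmony at that moment is E minor triad (E, G, B); A3 is not a chord tone.
It is approached by step down from B3 and left by step up to B3.
Step away and step back to the same note — a neighbor tone (lower neighbor).
The harmony at that moment is E minor triad (E, G, B); F3 is not a chord tone.
It is approached by step down from G3 and left by step down to E3.
Step in, step out in the same direction — a passing tone.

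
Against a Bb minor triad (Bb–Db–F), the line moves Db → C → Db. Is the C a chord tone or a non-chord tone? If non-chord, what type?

The harmony at that moment is Bb minor triad (Bb, Db, F); C is not a chord tone.
It is approached by step down from Db and left by step up to Db.
Step away and step back to the same note — a neighbor tone (lower neighbor).

Non-chord tone — a neighbor tone.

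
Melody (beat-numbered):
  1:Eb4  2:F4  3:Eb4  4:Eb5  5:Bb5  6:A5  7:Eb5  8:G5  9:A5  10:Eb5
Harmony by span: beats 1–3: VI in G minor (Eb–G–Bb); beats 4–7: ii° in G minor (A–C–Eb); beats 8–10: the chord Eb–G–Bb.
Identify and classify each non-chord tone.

F4 (beat 2) — neighbor tone; Bb5 (beat 5) — appoggiatura; A5 (beat 9) — escape tone.

The harmony at that moment is Eb major triad (Eb, G, Bb); F4 is not a chord tone.
It is approached by step up from Eb4 and left by step down to Eb4.
Step away and step back to the same note — a neighbor tone (upper neighbor).
The harmony at that moment is A diminished triad (A, C, Eb); Bb5 is not a chord tone.
It is approached by leap up from Eb5 and left by step down to A5.
Leap in, step out — an appoggiatura.
The harmony at that moment is Eb major triad (Eb, G, Bb); A5 is not a chord tone.
It is approached by step up from G5 and left by leap down to Eb5.
Step in, leap out — an escape tone.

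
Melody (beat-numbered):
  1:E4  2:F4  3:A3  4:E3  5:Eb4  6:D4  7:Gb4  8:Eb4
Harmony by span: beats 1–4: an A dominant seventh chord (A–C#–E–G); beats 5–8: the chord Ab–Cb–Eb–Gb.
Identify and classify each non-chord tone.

The harmony at that moment is A dominant seventh chord (A, C#, E, G); F4 is not a chord tone.
It is approached by step up from E4 and left by leap down to A3.
Step in, leap out — an escape tone.
The harmony at that moment is Ab minor seventh chord (Ab, Cb, Eb, Gb); D4 is not a chord tone.
It is approached by step down from Eb4 and left by leap up to Gb4.
Step in, leap out — an escape tone.

F4 (beat 2) — escape tone; D4 (beat 6) — escape tone.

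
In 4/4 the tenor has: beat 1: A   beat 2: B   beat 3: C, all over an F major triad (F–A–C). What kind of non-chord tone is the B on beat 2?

The harmony at that moment is F major triad (F, A, C); B is not a chord tone.
It is approached by step up from A and left by step up to C.
Step in, step out in the same direction — a passing tone.

Passing tone.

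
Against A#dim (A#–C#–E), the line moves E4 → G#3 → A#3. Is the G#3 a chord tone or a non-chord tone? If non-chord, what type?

The harmony at that moment is A# diminished triad (A#, C#, E); G#3 is not a chord tone.
It is approached by leap down from E4 and left by step up to A#3.
Leap in, step out — an appoggiatura.

Non-chord tone — an appoggiatura.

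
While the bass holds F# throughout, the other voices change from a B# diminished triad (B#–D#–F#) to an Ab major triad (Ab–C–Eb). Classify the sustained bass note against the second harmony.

Pedal tone (pedal point).

The harmony at that moment is Ab major triad (Ab, C, Eb); F# is not a chord tone.
It is held over (the same pitch as the preceding F#) and then sustained as the same pitch into the next harmony.
Sustained through a change of harmony — a pedal tone.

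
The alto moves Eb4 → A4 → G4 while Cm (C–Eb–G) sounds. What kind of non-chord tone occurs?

The harmony at that moment is C minor triad (C, Eb, G); A4 is not a chord tone.
It is approached by leap up from Eb4 and left by step down to G4.
Leap in, step out — an appoggiatura.

A4 is an appoggiatura.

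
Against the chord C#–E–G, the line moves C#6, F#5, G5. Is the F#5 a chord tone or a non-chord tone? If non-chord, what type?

The harmony at that moment is C# diminished triad (C#, E, G); F#5 is not a chord tone.
It is approached by leap down from C#6 and left by step up to G5.
Leap in, step out — an appoggiatura.

Non-chord tone — an appoggiatura.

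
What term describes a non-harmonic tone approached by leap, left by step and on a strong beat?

Appoggiatura.

Approach: by leap. Departure: by step. Metric position: strong.
Leap in, step out, in a metrically strong position — an appoggiatura. (It is the mirror image of the escape tone, which steps in and leaps out from a weak position.)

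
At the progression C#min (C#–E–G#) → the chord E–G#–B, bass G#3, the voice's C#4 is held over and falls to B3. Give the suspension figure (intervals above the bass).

4–3 suspension.

At the second chord the bass is G#3. The suspended C#4 lies a fourth above the bass; after resolving down by step to B3, the interval above the bass becomes a third.
Suspension figures are named by those two intervals: 4–3.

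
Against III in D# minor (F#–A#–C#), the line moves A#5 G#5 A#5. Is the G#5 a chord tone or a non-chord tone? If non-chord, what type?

Non-chord tone — a neighbor tone.

The harmony at that moment is F# major triad (F#, A#, C#); G#5 is not a chord tone.
It is approached by step down from A#5 and left by step up to A#5.
Step away and step back to the same note — a neighbor tone (lower neighbor).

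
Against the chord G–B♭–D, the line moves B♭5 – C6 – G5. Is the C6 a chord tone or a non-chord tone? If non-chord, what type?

Non-chord tone — an escape tone.

The harmony at that moment is G minor triad (G, B♭, D); C6 is not a chord tone.
It is approached by step up from B♭5 and left by leap down to G5.
Step in, leap out — an escape tone.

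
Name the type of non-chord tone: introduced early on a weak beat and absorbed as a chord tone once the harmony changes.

Anticipation.

Approach: ahead of the chord change (typically by step), so it is dissonant against the current harmony. Departure: none — the same pitch is restated or held and is a chord tone of the new harmony.
Dissonant first, consonant once the harmony catches up: the note simply arrives early — an anticipation. (The reverse timing, consonant first and dissonant after the change, would be a suspension or retardation.)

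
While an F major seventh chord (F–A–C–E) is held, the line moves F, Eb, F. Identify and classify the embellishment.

Eb is a neighbor tone.

The harmony at that moment is F major seventh chord (F, A, C, E); Eb is not a chord tone.
It is approached by step down from F and left by step up to F.
Step away and step back to the same note — a neighbor tone (lower neighbor).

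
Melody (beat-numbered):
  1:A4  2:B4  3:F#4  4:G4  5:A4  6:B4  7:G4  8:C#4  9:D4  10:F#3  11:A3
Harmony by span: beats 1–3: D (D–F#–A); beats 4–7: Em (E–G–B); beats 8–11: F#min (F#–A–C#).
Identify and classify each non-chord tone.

B4 (beat 2) — escape tone; A4 (beat 5) — passing tone; D4 (beat 9) — escape tone.

The harmony at that moment is D major triad (D, F#, A); B4 is not a chord tone.
It is approached by step up from A4 and left by leap down to F#4.
Step in, leap out — an escape tone.
The harmony at that moment is E minor triad (E, G, B); A4 is not a chord tone.
It is approached by step up from G4 and left by step up to B4.
Step in, step out in the same direction — a passing tone.
The harmony at that moment is F# minor triad (F#, A, C#); D4 is not a chord tone.
It is approached by step up from C#4 and left by leap down to F#3.
Step in, leap out — an escape tone.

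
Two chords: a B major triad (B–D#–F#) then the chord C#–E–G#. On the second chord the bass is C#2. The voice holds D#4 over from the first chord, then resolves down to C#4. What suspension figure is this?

At the second chord the bass is C#2. The suspended D#4 lies a ninth above the bass; after resolving down by step to C#4, the interval above the bass becomes an octave.
Suspension figures are named by those two intervals: 9–8.

9–8 suspension.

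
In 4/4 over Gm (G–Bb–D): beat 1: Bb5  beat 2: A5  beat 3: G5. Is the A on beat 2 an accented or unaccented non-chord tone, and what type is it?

Unaccented passing tone.

The harmony at that moment is G minor triad (G, Bb, D); A5 is not a chord tone.
It is approached by step down from Bb5 and left by step down to G5.
Step in, step out in the same direction — a passing tone.
It falls on a weak beat, so it is unaccented.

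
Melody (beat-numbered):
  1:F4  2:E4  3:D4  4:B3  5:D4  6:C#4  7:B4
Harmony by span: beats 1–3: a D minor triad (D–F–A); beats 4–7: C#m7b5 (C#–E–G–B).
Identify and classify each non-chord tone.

The harmony at that moment is D minor triad (D, F, A); E4 is not a chord tone.
It is approached by step down from F4 and left by step down to D4.
Step in, step out in the same direction — a passing tone.
The harmony at that moment is C# half-diminished seventh chord (C#, E, G, B); D4 is not a chord tone.
It is approached by leap up from B3 and left by step down to C#4.
Leap in, step out — an appoggiatura.

E4 (beat 2) — passing tone; D4 (beat 5) — appoggiatura.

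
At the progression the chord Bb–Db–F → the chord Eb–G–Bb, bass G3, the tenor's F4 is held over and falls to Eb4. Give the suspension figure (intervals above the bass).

At the second chord the bass is G3. The suspended F4 lies a seventh above the bass; after resolving down by step to Eb4, the interval above the bass becomes a sixth.
Suspension figures are named by those two intervals: 7–6.

7–6 suspension.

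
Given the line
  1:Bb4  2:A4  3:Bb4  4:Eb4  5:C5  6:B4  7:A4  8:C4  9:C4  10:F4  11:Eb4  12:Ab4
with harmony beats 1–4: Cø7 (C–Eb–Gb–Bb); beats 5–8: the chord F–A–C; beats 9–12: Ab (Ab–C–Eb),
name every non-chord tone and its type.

The harmony at that moment is C half-diminished seventh chord (C, Eb, Gb, Bb); A4 is not a chord tone.
It is approached by step down from Bb4 and left by step up to Bb4.
Step away and step back to the same note — a neighbor tone (lower neighbor).
The harmony at that moment is F major triad (F, A, C); B4 is not a chord tone.
It is approached by step down from C5 and left by step down to A4.
Step in, step out in the same direction — a passing tone.
The harmony at that moment is Ab major triad (Ab, C, Eb); F4 is not a chord tone.
It is approached by leap up from C4 and left by step down to Eb4.
Leap in, step out — an appoggiatura.

A4 (beat 2) — neighbor tone; B4 (beat 6) — passing tone; F4 (beat 10) — appoggiatura.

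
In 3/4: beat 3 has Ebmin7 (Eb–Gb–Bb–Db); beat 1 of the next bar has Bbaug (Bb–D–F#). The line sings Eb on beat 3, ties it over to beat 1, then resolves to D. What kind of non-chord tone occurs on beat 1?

The harmony at that moment is Bb augmented triad (Bb, D, F#); Eb is not a chord tone.
It is held over (the same pitch as the preceding Eb) and left by step down to D.
Held over from the previous chord and resolving down by step — a suspension.

Suspension.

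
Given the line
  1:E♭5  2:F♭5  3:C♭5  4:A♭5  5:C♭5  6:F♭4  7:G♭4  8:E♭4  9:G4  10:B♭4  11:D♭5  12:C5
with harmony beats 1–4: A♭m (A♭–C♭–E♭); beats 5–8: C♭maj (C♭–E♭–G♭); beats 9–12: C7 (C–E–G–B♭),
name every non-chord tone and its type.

F♭5 (beat 2) — escape tone; F♭4 (beat 6) — appoggiatura; D♭5 (beat 11) — appoggiatura.

The harmony at that moment is A♭ minor triad (A♭, C♭, E♭); F♭5 is not a chord tone.
It is approached by step up from E♭5 and left by leap down to C♭5.
Step in, leap out — an escape tone.
The harmony at that moment is C♭ major triad (C♭, E♭, G♭); F♭4 is not a chord tone.
It is approached by leap down from C♭5 and left by step up to G♭4.
Leap in, step out — an appoggiatura.
The harmony at that moment is C dominant seventh chord (C, E, G, B♭); D♭5 is not a chord tone.
It is approached by leap up from B♭4 and left by step down to C5.
Leap in, step out — an appoggiatura.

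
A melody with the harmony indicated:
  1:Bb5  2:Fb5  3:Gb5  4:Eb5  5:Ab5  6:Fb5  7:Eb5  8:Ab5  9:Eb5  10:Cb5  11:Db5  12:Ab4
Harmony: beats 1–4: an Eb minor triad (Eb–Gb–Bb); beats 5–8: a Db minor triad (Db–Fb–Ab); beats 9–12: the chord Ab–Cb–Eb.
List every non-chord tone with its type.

Fb5 (beat 2) — appoggiatura; Eb5 (beat 7) — escape tone; Db5 (beat 11) — escape tone.

The harmony at that moment is Eb minor triad (Eb, Gb, Bb); Fb5 is not a chord tone.
It is approached by leap down from Bb5 and left by step up to Gb5.
Leap in, step out — an appoggiatura.
The harmony at that moment is Db minor triad (Db, Fb, Ab); Eb5 is not a chord tone.
It is approached by step down from Fb5 and left by leap up to Ab5.
Step in, leap out — an escape tone.
The harmony at that moment is Ab minor triad (Ab, Cb, Eb); Db5 is not a chord tone.
It is approached by step up from Cb5 and left by leap down to Ab4.
Step in, leap out — an escape tone.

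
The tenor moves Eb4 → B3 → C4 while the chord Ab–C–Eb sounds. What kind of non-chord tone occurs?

B3 is an appoggiatura.

The harmony at that moment is Ab major triad (Ab, C, Eb); B3 is not a chord tone.
It is approached by leap down from Eb4 and left by step up to C4.
Leap in, step out — an appoggiatura.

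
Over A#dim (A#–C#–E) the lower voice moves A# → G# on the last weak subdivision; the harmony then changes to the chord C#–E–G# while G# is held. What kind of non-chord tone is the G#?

The harmony at that moment is A# diminished triad (A#, C#, E); G# is not a chord tone.
It is approached by step down from A# and then sustained as the same pitch into the next harmony.
Arriving early and becoming a chord tone when the harmony changes — an anticipation.

G# is an anticipation.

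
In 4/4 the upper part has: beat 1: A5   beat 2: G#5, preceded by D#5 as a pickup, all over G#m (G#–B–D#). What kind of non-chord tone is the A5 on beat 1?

Appoggiatura.

The harmony at that moment is G# minor triad (G#, B, D#); A5 is not a chord tone.
It is approached by leap up from D#5 and left by step down to G#5.
Leap in, step out, metrically accented — an appoggiatura.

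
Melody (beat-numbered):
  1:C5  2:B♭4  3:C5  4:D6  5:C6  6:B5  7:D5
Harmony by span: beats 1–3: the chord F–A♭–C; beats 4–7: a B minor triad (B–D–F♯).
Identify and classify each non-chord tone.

The harmony at that moment is F minor triad (F, A♭, C); B♭4 is not a chord tone.
It is approached by step down from C5 and left by step up to C5.
Step away and step back to the same note — a neighbor tone (lower neighbor).
The harmony at that moment is B minor triad (B, D, F♯); C6 is not a chord tone.
It is approached by step down from D6 and left by step down to B5.
Step in, step out in the same direction — a passing tone.

B♭4 (beat 2) — neighbor tone; C6 (beat 5) — passing tone.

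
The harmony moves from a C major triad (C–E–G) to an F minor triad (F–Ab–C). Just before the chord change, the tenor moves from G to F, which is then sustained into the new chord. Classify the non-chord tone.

F is an anticipation.

The harmony at that moment is C major triad (C, E, G); F is not a chord tone.
It is approached by step down from G and then sustained as the same pitch into the next harmony.
Arriving early and becoming a chord tone when the harmony changes — an anticipation.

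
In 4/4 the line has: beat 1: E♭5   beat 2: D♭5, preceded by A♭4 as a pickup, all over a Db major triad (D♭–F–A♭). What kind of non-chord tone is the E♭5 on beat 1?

The harmony at that moment is D♭ major triad (D♭, F, A♭); E♭5 is not a chord tone.
It is approached by leap up from A♭4 and left by step down to D♭5.
Leap in, step out, metrically accented — an appoggiatura.

Appoggiatura.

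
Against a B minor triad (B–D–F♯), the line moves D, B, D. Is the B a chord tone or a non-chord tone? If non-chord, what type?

B minor triad contains B, D, F♯; B is the root, so it is a chord tone.

Chord tone (the root of B minor triad).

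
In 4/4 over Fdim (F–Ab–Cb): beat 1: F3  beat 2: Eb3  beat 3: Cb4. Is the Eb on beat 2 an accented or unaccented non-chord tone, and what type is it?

Unaccented escape tone.

The harmony at that moment is F diminished triad (F, Ab, Cb); Eb3 is not a chord tone.
It is approached by step down from F3 and left by leap up to Cb4.
Step in, leap out — an escape tone.
It falls on a weak beat, so it is unaccented.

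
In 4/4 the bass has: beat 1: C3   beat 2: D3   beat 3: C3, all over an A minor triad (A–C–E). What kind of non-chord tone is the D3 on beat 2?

Upper neighbor tone.

The harmony at that moment is A minor triad (A, C, E); D3 is not a chord tone.
It is approached by step up from C3 and left by step down to C3.
Step away and step back to the same note — a neighbor tone (upper neighbor).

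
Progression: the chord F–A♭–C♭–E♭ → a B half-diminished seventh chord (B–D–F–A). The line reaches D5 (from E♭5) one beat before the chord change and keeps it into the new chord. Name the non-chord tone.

D5 is an anticipation.

The harmony at that moment is F half-diminished seventh chord (F, A♭, C♭, E♭); D5 is not a chord tone.
It is approached by step down from E♭5 and then sustained as the same pitch into the next harmony.
Arriving early and becoming a chord tone when the harmony changes — an anticipation.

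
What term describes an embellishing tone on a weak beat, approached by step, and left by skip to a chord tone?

Escape tone.

Approach: by step. Departure: by leap. Metric position: weak.
Step in, leap out, from a weak position — an escape tone (échappée). (It is the mirror image of the appoggiatura, which leaps in and steps out on a strong beat.)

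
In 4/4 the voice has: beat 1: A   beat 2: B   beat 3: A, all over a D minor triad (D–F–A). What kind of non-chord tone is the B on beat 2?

Upper neighbor tone.

The harmony at that moment is D minor triad (D, F, A); B is not a chord tone.
It is approached by step up from A and left by step down to A.
Step away and step back to the same note — a neighbor tone (upper neighbor).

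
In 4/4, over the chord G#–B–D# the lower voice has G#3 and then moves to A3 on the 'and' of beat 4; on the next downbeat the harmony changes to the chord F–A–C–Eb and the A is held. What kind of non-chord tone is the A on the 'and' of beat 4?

Anticipation.

The harmony at that moment is G# minor triad (G#, B, D#); A3 is not a chord tone.
It is approached by step up from G#3 and then sustained as the same pitch into the next harmony.
Arriving early and becoming a chord tone when the harmony changes — an anticipation.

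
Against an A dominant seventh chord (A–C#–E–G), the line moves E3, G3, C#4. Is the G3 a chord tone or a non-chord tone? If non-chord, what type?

A dominant seventh chord contains A, C#, E, G; G is the seventh, so it is a chord tone.

Chord tone (the seventh of A dominant seventh chord).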